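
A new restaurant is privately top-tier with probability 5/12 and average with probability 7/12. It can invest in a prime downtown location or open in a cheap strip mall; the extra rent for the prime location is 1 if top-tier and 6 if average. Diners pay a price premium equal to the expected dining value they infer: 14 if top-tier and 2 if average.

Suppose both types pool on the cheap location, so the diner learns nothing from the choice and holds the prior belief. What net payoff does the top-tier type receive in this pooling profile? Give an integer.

Pooled price premium = 5/12·14 + 7/12·2 = 7.
top-tier pays no cost for the cheap location, so net payoff = 7.

7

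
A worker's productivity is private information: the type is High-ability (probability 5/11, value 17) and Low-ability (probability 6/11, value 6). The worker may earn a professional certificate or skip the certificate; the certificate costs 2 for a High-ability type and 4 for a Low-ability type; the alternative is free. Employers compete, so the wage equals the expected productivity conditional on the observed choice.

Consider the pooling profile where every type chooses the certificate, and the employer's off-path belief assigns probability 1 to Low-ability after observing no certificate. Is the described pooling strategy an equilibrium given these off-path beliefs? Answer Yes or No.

Yes

On path, the employer holds the prior and pays 5/11·17 + 6/11·6 = 11. Off path (no certificate), believing Low-ability, it pays 6.
High-ability: the certificate nets 11 − 2 = 9; no certificate nets 6. High-ability stays.
Low-ability: the certificate nets 11 − 4 = 7; no certificate nets 6. Low-ability stays.
No type deviates, so pooling is sustained.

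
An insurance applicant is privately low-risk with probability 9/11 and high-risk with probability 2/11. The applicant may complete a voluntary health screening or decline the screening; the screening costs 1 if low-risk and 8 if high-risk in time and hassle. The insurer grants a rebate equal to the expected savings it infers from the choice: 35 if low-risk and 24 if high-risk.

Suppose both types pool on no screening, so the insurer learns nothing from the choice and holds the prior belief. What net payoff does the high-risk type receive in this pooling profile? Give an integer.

33

Pooled rebate = 9/11·35 + 2/11·24 = 33.
high-risk pays no cost for no screening, so net payoff = 33.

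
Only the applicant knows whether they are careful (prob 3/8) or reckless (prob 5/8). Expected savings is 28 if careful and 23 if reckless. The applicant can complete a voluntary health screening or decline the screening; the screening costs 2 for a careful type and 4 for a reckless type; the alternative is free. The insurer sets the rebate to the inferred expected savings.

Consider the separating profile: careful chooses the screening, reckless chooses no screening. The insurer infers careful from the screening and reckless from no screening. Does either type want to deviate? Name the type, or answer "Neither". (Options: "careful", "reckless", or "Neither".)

The screening pays 28; no screening pays 23.
careful: assigned the screening, nets 28 − 2 = 26; deviating to no screening nets 23.
reckless: assigned no screening, nets 23; deviating to the screening nets 28 − 4 = 24.
The reckless type gains 1 by deviating.

reckless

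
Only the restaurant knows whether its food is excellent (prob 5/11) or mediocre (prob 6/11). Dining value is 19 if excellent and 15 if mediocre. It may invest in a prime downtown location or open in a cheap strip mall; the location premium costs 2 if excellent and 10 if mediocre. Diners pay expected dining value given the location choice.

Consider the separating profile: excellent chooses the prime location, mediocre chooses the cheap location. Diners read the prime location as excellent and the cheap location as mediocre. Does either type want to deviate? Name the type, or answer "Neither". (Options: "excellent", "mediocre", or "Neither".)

Neither

The prime location pays 19; the cheap location pays 15.
excellent: assigned the prime location, nets 19 − 2 = 17; deviating to the cheap location nets 15.
mediocre: assigned the cheap location, nets 15; deviating to the prime location nets 19 − 10 = 9.
Both types strictly prefer their assigned action; no profitable deviation.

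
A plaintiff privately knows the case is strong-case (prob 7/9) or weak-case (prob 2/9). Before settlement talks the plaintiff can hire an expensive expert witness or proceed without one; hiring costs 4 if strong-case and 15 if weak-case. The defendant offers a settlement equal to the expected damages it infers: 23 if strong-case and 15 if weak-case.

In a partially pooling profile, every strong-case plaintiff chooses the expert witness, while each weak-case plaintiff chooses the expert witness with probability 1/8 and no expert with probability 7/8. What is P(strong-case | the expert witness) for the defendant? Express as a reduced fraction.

28/29

P(the expert witness) = (7/9)·1 + (2/9)·(1/8) = 29/36.
By Bayes' rule, P(strong-case | the expert witness) = (7/9) / (29/36) = 28/29.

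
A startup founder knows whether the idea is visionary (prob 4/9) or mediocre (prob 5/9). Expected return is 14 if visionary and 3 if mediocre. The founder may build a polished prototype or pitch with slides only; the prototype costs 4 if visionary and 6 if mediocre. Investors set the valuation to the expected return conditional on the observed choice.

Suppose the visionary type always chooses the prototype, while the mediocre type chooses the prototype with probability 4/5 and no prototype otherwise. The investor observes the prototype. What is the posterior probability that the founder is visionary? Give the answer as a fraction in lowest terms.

P(the prototype) = (4/9)·1 + (5/9)·(4/5) = 8/9.
By Bayes' rule, P(visionary | the prototype) = (4/9) / (8/9) = 1/2.

1/2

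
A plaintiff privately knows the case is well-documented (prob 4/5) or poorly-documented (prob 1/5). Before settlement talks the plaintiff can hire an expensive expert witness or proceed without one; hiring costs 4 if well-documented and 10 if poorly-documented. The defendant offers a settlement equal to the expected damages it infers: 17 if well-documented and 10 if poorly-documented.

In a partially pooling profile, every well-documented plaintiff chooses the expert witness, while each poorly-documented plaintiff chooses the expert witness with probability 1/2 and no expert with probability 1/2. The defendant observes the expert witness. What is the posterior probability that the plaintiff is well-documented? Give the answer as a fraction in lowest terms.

P(the expert witness) = (4/5)·1 + (1/5)·(1/2) = 9/10.
By Bayes' rule, P(well-documented | the expert witness) = (4/5) / (9/10) = 8/9.

8/9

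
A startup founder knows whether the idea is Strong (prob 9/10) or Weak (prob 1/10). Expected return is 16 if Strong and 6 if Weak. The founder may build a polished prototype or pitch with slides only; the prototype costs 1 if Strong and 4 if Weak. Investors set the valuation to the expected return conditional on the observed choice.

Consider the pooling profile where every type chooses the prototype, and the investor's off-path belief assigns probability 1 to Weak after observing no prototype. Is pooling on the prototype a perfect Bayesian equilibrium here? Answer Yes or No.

Yes

On path, the investor holds the prior and pays 9/10·16 + 1/10·6 = 15. Off path (no prototype), believing Weak, it pays 6.
Strong: the prototype nets 15 − 1 = 14; no prototype nets 6. Strong stays.
Weak: the prototype nets 15 − 4 = 11; no prototype nets 6. Weak stays.
No type deviates, so pooling is sustained.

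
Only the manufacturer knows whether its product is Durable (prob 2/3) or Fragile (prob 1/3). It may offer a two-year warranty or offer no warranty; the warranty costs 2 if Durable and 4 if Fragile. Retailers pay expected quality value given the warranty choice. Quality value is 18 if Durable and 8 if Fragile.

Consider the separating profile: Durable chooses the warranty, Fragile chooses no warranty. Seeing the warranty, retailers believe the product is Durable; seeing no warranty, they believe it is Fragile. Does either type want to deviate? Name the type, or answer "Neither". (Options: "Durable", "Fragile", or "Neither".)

Fragile

The warranty pays 18; no warranty pays 8.
Durable: assigned the warranty, nets 18 − 2 = 16; deviating to no warranty nets 8.
Fragile: assigned no warranty, nets 8; deviating to the warranty nets 18 − 4 = 14.
The Fragile type gains 6 by deviating.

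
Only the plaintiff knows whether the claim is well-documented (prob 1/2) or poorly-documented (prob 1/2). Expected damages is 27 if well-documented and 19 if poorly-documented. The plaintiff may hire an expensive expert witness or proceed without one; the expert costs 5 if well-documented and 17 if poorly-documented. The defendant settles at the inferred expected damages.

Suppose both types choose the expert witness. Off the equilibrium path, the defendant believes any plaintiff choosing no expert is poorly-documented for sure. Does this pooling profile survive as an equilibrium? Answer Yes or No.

No

On path, the defendant holds the prior and pays 1/2·27 + 1/2·19 = 23. Off path (no expert), believing poorly-documented, it pays 19.
well-documented: the expert witness nets 23 − 5 = 18; no expert nets 19. well-documented would deviate.
poorly-documented: the expert witness nets 23 − 17 = 6; no expert nets 19. poorly-documented would deviate.
A type deviates, so pooling fails.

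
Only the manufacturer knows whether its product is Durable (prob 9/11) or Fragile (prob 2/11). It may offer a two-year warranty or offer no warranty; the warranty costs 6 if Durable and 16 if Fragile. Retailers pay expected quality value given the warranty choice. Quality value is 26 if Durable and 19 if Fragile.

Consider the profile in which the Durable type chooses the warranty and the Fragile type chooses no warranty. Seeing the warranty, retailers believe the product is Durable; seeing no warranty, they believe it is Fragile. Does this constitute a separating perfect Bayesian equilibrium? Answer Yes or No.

Yes

Under these beliefs, the warranty earns price 26 and no warranty earns price 19.
Durable: the warranty nets 26 − 6 = 20; no warranty nets 19. Durable prefers the warranty.
Fragile: the warranty nets 26 − 16 = 10; no warranty nets 19. Fragile prefers no warranty.
Neither type deviates, so the separating profile is an equilibrium.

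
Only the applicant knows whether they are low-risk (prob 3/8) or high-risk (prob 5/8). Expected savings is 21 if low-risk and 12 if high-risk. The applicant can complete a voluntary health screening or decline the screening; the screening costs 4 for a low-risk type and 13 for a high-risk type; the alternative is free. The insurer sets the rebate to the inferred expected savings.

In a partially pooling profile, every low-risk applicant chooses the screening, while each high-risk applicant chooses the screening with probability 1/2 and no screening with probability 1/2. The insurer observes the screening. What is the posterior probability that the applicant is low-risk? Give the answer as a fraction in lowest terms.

6/11

P(the screening) = (3/8)·1 + (5/8)·(1/2) = 11/16.
By Bayes' rule, P(low-risk | the screening) = (3/8) / (11/16) = 6/11.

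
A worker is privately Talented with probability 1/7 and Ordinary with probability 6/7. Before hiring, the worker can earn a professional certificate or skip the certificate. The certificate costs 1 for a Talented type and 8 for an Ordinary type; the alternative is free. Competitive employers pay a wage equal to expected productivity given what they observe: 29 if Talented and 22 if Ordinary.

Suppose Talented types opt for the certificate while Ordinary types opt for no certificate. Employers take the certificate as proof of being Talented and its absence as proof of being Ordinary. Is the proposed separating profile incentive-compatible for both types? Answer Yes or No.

Yes

Under these beliefs, the certificate earns wage 29 and no certificate earns wage 22.
Talented: the certificate nets 29 − 1 = 28; no certificate nets 22. Talented prefers the certificate.
Ordinary: the certificate nets 29 − 8 = 21; no certificate nets 22. Ordinary prefers no certificate.
Neither type deviates, so the separating profile is an equilibrium.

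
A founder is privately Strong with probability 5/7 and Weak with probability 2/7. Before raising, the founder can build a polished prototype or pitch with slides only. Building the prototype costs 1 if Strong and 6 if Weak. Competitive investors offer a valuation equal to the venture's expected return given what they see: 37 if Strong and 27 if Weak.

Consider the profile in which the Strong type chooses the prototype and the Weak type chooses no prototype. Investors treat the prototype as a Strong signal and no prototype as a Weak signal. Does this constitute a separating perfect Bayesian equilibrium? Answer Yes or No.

Under these beliefs, the prototype earns valuation 37 and no prototype earns valuation 27.
Strong: the prototype nets 37 − 1 = 36; no prototype nets 27. Strong prefers the prototype.
Weak: the prototype nets 37 − 6 = 31; no prototype nets 27. Weak would deviate to the prototype.
Weak has a profitable deviation, so the profile is not an equilibrium.

No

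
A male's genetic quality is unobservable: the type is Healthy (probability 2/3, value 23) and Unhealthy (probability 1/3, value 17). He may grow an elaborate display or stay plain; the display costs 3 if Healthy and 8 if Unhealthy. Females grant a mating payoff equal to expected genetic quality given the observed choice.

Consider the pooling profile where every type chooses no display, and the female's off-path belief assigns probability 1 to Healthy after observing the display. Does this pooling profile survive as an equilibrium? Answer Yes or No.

Yes

On path, the female holds the prior and pays 2/3·23 + 1/3·17 = 21. Off path (the display), believing Healthy, it pays 23.
Healthy: no display nets 21; the display nets 23 − 3 = 20. Healthy stays.
Unhealthy: no display nets 21; the display nets 23 − 8 = 15. Unhealthy stays.
No type deviates, so pooling is sustained.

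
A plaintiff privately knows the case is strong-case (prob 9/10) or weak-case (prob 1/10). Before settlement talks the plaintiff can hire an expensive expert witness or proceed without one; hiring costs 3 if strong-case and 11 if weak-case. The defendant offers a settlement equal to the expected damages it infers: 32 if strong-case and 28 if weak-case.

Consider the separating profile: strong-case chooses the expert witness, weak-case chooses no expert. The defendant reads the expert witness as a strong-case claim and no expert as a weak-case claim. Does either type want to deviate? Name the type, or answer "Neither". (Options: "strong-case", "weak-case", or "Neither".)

The expert witness pays 32; no expert pays 28.
strong-case: assigned the expert witness, nets 32 − 3 = 29; deviating to no expert nets 28.
weak-case: assigned no expert, nets 28; deviating to the expert witness nets 32 − 11 = 21.
Both types strictly prefer their assigned action; no profitable deviation.

Neither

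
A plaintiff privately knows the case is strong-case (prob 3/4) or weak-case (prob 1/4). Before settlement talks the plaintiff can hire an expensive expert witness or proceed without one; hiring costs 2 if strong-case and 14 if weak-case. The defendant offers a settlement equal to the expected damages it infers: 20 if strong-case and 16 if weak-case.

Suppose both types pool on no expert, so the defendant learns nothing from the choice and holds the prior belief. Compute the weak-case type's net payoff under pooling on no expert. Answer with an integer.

19

Pooled settlement = 3/4·20 + 1/4·16 = 19.
weak-case pays no cost for no expert, so net payoff = 19.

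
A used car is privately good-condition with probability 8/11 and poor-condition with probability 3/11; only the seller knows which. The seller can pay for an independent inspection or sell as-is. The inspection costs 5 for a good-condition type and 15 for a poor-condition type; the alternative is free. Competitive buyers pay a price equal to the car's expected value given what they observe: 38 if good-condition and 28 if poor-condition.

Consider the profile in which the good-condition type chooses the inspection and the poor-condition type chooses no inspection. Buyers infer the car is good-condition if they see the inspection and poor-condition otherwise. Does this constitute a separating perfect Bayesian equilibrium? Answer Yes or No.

Yes

Under these beliefs, the inspection earns price 38 and no inspection earns price 28.
good-condition: the inspection nets 38 − 5 = 33; no inspection nets 28. good-condition prefers the inspection.
poor-condition: the inspection nets 38 − 15 = 23; no inspection nets 28. poor-condition prefers no inspection.
Neither type deviates, so the separating profile is an equilibrium.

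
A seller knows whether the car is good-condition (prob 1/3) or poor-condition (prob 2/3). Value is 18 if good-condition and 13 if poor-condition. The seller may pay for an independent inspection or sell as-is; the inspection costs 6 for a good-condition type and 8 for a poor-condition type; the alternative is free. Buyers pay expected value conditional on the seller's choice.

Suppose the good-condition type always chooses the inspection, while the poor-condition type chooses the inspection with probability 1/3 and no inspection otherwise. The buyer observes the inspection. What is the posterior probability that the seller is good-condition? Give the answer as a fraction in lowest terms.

P(the inspection) = (1/3)·1 + (2/3)·(1/3) = 5/9.
By Bayes' rule, P(good-condition | the inspection) = (1/3) / (5/9) = 3/5.

3/5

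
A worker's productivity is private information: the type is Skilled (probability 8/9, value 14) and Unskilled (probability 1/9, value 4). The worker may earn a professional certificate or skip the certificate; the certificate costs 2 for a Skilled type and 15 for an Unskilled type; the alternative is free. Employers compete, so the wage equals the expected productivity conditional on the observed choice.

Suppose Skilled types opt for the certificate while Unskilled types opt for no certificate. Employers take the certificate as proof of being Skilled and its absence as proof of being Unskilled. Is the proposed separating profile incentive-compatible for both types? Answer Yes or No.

Yes

Under these beliefs, the certificate earns wage 14 and no certificate earns wage 4.
Skilled: the certificate nets 14 − 2 = 12; no certificate nets 4. Skilled prefers the certificate.
Unskilled: the certificate nets 14 − 15 = -1; no certificate nets 4. Unskilled prefers no certificate.
Neither type deviates, so the separating profile is an equilibrium.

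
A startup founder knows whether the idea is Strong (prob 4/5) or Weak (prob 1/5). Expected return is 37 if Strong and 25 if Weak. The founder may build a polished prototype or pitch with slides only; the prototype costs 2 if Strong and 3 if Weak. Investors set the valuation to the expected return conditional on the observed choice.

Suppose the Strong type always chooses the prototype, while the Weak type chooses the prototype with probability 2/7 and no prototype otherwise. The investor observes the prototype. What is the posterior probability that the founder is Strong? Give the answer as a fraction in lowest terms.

P(the prototype) = (4/5)·1 + (1/5)·(2/7) = 6/7.
By Bayes' rule, P(Strong | the prototype) = (4/5) / (6/7) = 14/15.

14/15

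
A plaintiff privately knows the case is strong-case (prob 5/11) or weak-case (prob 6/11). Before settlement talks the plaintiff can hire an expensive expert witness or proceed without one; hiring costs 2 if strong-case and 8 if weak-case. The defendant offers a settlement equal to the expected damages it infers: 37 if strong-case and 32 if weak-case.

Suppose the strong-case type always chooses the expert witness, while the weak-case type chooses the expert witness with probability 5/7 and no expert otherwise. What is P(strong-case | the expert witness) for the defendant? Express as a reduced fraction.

7/13

P(the expert witness) = (5/11)·1 + (6/11)·(5/7) = 65/77.
By Bayes' rule, P(strong-case | the expert witness) = (5/11) / (65/77) = 7/13.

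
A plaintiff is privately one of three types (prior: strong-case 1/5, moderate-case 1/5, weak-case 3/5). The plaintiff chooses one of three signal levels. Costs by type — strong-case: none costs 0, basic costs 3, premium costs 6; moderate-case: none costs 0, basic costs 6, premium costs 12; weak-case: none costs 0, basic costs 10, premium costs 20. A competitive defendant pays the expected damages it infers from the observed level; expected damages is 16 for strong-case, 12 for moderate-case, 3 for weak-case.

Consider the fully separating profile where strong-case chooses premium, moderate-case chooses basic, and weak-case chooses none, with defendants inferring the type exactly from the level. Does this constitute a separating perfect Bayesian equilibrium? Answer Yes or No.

Yes

Separating settlements: premium → 16, basic → 12, none → 3.
strong-case (assigned premium): none: 3 − 0 = 3; basic: 12 − 3 = 9; premium: 16 − 6 = 10. strong-case stays.
moderate-case (assigned basic): none: 3 − 0 = 3; basic: 12 − 6 = 6; premium: 16 − 12 = 4. moderate-case stays.
weak-case (assigned none): none: 3 − 0 = 3; basic: 12 − 10 = 2; premium: 16 − 20 = -4. weak-case stays.
Every type prefers its assigned level; separation holds.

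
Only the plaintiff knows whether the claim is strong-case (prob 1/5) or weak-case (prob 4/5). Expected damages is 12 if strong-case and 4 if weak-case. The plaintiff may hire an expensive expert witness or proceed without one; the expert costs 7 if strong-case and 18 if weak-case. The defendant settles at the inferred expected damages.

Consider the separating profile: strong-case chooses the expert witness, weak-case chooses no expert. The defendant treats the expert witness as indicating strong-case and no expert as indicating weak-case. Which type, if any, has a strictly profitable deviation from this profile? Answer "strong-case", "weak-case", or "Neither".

The expert witness pays 12; no expert pays 4.
strong-case: assigned the expert witness, nets 12 − 7 = 5; deviating to no expert nets 4.
weak-case: assigned no expert, nets 4; deviating to the expert witness nets 12 − 18 = -6.
Both types strictly prefer their assigned action; no profitable deviation.

Neither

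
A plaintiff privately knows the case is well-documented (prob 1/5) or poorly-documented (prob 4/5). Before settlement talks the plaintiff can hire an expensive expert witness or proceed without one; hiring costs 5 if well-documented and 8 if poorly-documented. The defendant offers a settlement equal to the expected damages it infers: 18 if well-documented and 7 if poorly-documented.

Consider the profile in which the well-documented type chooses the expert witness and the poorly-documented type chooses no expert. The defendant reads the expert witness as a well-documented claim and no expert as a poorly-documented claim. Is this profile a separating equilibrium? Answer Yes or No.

Under these beliefs, the expert witness earns settlement 18 and no expert earns settlement 7.
well-documented: the expert witness nets 18 − 5 = 13; no expert nets 7. well-documented prefers the expert witness.
poorly-documented: the expert witness nets 18 − 8 = 10; no expert nets 7. poorly-documented would deviate to the expert witness.
poorly-documented has a profitable deviation, so the profile is not an equilibrium.

No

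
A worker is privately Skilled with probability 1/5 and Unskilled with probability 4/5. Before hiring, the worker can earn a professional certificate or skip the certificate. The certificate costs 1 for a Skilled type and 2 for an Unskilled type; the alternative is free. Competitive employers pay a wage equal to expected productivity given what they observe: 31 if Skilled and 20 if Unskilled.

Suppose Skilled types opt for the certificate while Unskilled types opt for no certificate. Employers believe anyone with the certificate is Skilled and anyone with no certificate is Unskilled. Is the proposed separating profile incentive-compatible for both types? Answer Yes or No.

No

Under these beliefs, the certificate earns wage 31 and no certificate earns wage 20.
Skilled: the certificate nets 31 − 1 = 30; no certificate nets 20. Skilled prefers the certificate.
Unskilled: the certificate nets 31 − 2 = 29; no certificate nets 20. Unskilled would deviate to the certificate.
Unskilled has a profitable deviation, so the profile is not an equilibrium.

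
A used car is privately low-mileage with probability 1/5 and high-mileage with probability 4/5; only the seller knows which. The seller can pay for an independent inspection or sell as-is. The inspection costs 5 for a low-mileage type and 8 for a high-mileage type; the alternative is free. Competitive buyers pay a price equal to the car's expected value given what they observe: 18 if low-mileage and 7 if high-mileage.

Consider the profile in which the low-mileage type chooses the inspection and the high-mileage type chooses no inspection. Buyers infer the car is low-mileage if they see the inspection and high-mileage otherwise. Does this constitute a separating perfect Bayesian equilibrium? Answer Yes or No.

No

Under these beliefs, the inspection earns price 18 and no inspection earns price 7.
low-mileage: the inspection nets 18 − 5 = 13; no inspection nets 7. low-mileage prefers the inspection.
high-mileage: the inspection nets 18 − 8 = 10; no inspection nets 7. high-mileage would deviate to the inspection.
high-mileage has a profitable deviation, so the profile is not an equilibrium.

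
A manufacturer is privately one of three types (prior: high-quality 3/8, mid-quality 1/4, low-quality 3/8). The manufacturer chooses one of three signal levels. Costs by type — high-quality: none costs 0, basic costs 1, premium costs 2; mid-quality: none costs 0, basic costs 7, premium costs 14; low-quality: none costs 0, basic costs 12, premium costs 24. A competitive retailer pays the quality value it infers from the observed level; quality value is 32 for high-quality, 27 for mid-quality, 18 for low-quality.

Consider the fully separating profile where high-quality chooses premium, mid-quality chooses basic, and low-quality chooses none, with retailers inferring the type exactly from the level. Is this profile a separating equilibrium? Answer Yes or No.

Yes

Separating prices: premium → 32, basic → 27, none → 18.
high-quality (assigned premium): none: 18 − 0 = 18; basic: 27 − 1 = 26; premium: 32 − 2 = 30. high-quality stays.
mid-quality (assigned basic): none: 18 − 0 = 18; basic: 27 − 7 = 20; premium: 32 − 14 = 18. mid-quality stays.
low-quality (assigned none): none: 18 − 0 = 18; basic: 27 − 12 = 15; premium: 32 − 24 = 8. low-quality stays.
Every type prefers its assigned level; separation holds.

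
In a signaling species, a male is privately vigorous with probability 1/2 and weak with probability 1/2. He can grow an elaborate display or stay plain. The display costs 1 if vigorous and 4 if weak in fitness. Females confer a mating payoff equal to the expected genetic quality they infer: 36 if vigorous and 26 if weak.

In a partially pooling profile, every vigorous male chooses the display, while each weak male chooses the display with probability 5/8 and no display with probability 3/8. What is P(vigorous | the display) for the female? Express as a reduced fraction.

P(the display) = (1/2)·1 + (1/2)·(5/8) = 13/16.
By Bayes' rule, P(vigorous | the display) = (1/2) / (13/16) = 8/13.

8/13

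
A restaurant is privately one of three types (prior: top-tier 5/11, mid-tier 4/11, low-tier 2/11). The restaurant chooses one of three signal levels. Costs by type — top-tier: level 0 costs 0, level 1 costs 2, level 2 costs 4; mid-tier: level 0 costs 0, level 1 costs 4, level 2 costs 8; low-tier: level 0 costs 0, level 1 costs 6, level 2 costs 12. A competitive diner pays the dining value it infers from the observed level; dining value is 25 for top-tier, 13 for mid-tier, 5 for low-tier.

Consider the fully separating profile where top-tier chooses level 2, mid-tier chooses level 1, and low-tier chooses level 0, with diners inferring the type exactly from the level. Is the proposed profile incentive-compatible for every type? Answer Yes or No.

No

Separating price premiums: level 2 → 25, level 1 → 13, level 0 → 5.
top-tier (assigned level 2): level 0: 5 − 0 = 5; level 1: 13 − 2 = 11; level 2: 25 − 4 = 21. top-tier stays.
mid-tier (assigned level 1): level 0: 5 − 0 = 5; level 1: 13 − 4 = 9; level 2: 25 − 8 = 17. mid-tier prefers level 2.
low-tier (assigned level 0): level 0: 5 − 0 = 5; level 1: 13 − 6 = 7; level 2: 25 − 12 = 13. low-tier prefers level 2.
At least one type deviates; the separating profile fails.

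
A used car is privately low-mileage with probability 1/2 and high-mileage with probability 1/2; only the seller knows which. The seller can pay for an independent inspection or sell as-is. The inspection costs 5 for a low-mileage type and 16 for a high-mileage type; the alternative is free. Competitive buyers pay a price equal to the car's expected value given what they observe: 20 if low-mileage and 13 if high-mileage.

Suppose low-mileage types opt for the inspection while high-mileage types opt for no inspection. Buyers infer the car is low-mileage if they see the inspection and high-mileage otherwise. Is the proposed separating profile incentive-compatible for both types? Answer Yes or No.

Under these beliefs, the inspection earns price 20 and no inspection earns price 13.
low-mileage: the inspection nets 20 − 5 = 15; no inspection nets 13. low-mileage prefers the inspection.
high-mileage: the inspection nets 20 − 16 = 4; no inspection nets 13. high-mileage prefers no inspection.
Neither type deviates, so the separating profile is an equilibrium.

Yes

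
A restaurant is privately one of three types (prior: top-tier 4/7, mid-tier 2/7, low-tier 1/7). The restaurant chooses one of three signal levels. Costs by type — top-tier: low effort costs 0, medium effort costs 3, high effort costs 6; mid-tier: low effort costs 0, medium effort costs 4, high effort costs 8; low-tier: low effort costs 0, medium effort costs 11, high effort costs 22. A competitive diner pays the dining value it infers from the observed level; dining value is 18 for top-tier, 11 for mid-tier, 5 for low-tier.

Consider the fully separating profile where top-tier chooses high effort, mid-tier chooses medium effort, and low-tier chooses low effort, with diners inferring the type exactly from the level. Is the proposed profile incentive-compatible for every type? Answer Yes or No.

Separating price premiums: high effort → 18, medium effort → 11, low effort → 5.
top-tier (assigned high effort): low effort: 5 − 0 = 5; medium effort: 11 − 3 = 8; high effort: 18 − 6 = 12. top-tier stays.
mid-tier (assigned medium effort): low effort: 5 − 0 = 5; medium effort: 11 − 4 = 7; high effort: 18 − 8 = 10. mid-tier prefers high effort.
low-tier (assigned low effort): low effort: 5 − 0 = 5; medium effort: 11 − 11 = 0; high effort: 18 − 22 = -4. low-tier stays.
At least one type deviates; the separating profile fails.

No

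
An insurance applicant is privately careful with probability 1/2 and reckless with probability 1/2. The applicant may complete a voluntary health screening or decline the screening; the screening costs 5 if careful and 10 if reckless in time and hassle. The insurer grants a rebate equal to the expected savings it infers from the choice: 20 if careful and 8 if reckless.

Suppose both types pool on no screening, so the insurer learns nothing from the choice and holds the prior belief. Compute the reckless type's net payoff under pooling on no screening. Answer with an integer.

Pooled rebate = 1/2·20 + 1/2·8 = 14.
reckless pays no cost for no screening, so net payoff = 14.

14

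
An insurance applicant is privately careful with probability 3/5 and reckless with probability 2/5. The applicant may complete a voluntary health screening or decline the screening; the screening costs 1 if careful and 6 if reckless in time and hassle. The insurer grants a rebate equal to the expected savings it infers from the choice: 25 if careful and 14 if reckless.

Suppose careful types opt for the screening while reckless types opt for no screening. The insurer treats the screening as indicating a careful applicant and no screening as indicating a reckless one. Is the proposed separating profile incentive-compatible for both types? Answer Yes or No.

Under these beliefs, the screening earns rebate 25 and no screening earns rebate 14.
careful: the screening nets 25 − 1 = 24; no screening nets 14. careful prefers the screening.
reckless: the screening nets 25 − 6 = 19; no screening nets 14. reckless would deviate to the screening.
reckless has a profitable deviation, so the profile is not an equilibrium.

No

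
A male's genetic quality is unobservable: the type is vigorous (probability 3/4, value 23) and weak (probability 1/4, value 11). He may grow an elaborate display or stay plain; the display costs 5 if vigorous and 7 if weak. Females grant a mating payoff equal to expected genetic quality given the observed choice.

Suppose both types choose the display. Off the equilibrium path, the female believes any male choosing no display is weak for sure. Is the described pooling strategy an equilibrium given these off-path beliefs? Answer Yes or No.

Yes

On path, the female holds the prior and pays 3/4·23 + 1/4·11 = 20. Off path (no display), believing weak, it pays 11.
vigorous: the display nets 20 − 5 = 15; no display nets 11. vigorous stays.
weak: the display nets 20 − 7 = 13; no display nets 11. weak stays.
No type deviates, so pooling is sustained.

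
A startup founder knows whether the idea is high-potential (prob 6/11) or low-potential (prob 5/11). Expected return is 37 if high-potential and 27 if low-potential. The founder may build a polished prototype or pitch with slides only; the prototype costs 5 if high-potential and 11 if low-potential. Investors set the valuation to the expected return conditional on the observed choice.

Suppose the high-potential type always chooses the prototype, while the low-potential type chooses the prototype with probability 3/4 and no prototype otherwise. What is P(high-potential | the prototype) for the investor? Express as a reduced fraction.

8/13

P(the prototype) = (6/11)·1 + (5/11)·(3/4) = 39/44.
By Bayes' rule, P(high-potential | the prototype) = (6/11) / (39/44) = 8/13.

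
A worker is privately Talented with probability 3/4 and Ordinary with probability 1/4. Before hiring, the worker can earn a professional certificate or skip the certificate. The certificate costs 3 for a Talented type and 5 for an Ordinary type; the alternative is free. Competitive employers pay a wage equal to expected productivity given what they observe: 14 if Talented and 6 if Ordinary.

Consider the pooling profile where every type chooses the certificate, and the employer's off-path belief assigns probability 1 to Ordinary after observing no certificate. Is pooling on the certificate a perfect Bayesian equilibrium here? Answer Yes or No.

On path, the employer holds the prior and pays 3/4·14 + 1/4·6 = 12. Off path (no certificate), believing Ordinary, it pays 6.
Talented: the certificate nets 12 − 3 = 9; no certificate nets 6. Talented stays.
Ordinary: the certificate nets 12 − 5 = 7; no certificate nets 6. Ordinary stays.
No type deviates, so pooling is sustained.

Yes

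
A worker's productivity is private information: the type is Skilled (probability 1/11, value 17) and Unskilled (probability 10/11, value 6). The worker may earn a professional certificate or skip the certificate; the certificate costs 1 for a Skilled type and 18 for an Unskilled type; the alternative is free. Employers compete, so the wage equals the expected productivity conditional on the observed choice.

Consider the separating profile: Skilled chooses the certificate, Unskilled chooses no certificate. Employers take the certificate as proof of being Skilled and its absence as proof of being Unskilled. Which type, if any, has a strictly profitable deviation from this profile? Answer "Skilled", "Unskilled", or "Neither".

Neither

The certificate pays 17; no certificate pays 6.
Skilled: assigned the certificate, nets 17 − 1 = 16; deviating to no certificate nets 6.
Unskilled: assigned no certificate, nets 6; deviating to the certificate nets 17 − 18 = -1.
Both types strictly prefer their assigned action; no profitable deviation.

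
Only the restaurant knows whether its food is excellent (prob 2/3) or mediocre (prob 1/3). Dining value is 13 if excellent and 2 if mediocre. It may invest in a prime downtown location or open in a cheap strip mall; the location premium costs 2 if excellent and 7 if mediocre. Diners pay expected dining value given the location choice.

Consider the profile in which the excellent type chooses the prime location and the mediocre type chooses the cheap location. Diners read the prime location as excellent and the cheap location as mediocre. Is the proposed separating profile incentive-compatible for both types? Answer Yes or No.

No

Under these beliefs, the prime location earns price premium 13 and the cheap location earns price premium 2.
excellent: the prime location nets 13 − 2 = 11; the cheap location nets 2. excellent prefers the prime location.
mediocre: the prime location nets 13 − 7 = 6; the cheap location nets 2. mediocre would deviate to the prime location.
mediocre has a profitable deviation, so the profile is not an equilibrium.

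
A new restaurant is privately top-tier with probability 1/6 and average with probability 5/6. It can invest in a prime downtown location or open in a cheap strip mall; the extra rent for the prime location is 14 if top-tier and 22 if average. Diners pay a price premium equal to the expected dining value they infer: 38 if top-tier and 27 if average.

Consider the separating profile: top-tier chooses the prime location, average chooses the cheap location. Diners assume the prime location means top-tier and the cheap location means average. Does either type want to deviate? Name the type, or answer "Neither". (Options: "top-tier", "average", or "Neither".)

The prime location pays 38; the cheap location pays 27.
top-tier: assigned the prime location, nets 38 − 14 = 24; deviating to the cheap location nets 27.
average: assigned the cheap location, nets 27; deviating to the prime location nets 38 − 22 = 16.
The top-tier type gains 3 by deviating.

top-tier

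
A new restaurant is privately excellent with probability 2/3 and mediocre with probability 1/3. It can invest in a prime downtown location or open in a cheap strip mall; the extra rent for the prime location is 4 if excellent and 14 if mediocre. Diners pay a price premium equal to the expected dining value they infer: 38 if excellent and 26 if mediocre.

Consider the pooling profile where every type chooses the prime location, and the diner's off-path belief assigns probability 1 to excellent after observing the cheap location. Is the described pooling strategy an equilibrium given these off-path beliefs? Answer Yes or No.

On path, the diner holds the prior and pays 2/3·38 + 1/3·26 = 34. Off path (the cheap location), believing excellent, it pays 38.
excellent: the prime location nets 34 − 4 = 30; the cheap location nets 38. excellent would deviate.
mediocre: the prime location nets 34 − 14 = 20; the cheap location nets 38. mediocre would deviate.
A type deviates, so pooling fails.

No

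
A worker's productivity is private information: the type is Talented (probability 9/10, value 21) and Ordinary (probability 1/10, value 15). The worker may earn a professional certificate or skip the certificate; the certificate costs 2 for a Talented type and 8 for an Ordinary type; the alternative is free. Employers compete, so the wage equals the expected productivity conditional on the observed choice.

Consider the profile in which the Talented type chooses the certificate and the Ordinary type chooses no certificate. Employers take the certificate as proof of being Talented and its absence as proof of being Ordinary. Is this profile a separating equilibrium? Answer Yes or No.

Yes

Under these beliefs, the certificate earns wage 21 and no certificate earns wage 15.
Talented: the certificate nets 21 − 2 = 19; no certificate nets 15. Talented prefers the certificate.
Ordinary: the certificate nets 21 − 8 = 13; no certificate nets 15. Ordinary prefers no certificate.
Neither type deviates, so the separating profile is an equilibrium.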